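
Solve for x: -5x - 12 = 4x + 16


Starting with: -5x - 12 = 4x + 16
Move all x terms to left: (-5 - 4)x = 16 + 12
Simplify: -9x = 28
Divide both sides by -9: x = -28/9

x = -28/9


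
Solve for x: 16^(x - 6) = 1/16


Express both sides with the same base.
1/16 = 16^(-1)
Since the bases match, equate exponents: x - 6 = -1
So x = -1 - (-6) = 5

x = 5


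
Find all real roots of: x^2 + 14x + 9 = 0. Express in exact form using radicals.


Using the quadratic formula: x = (-b ± sqrt(b^2 - 4ac)) / (2a)
Here a = 1, b = 14, c = 9
Discriminant = b^2 - 4ac = 14^2 - 4(1)(9) = 196 - 36 = 160
Since discriminant = 160 > 0, there are two real roots.
x = (-14 ± 4*sqrt(10)) / 2
Simplifying: x = -7 ± 2*sqrt(10)
Numerically: x ≈ -0.6754 or x ≈ -13.3246

x = -7 + 2*sqrt(10) or x = -7 - 2*sqrt(10)


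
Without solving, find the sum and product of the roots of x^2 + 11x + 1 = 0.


By Vieta's formulas for ax^2 + bx + c = 0:
  Sum of roots = -b/a
  Product of roots = c/a

Here a = 1, b = 11, c = 1
Sum = -(11)/1 = -11
Product = 1/1 = 1

Sum = -11, Product = 1


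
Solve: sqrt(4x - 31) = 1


Square both sides: 4x - 31 = 1^2 = 1
4x = 1 + 31 = 32
x = 8
Check: sqrt(4*8 - 31) = sqrt(1) = 1 ✓

x = 8


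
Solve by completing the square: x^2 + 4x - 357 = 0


Start: x^2 + 4x - 357 = 0
Move constant: x^2 + 4x = 357
Half of 4 is 2, squared is 4
Add 4 to both sides: x^2 + 4x + 4 = 361
(x + 2)^2 = 361
x + 2 = ±19
x = -2 + 19 = 17 or x = -2 - 19 = -21

x = -21, x = 17


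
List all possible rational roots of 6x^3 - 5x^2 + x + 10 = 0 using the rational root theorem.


Rational root theorem: possible roots are ±p/q where:
  p divides the constant term (10): p ∈ {1, 2, 5, 10}
  q divides the leading coefficient (6): q ∈ {1, 2, 3, 6}

All possible rational roots: -10, -5, -10/3, -5/2, -2, -5/3, -1, -5/6, -2/3, -1/2, -1/3, -1/6, 1/6, 1/3, 1/2, 2/3, 5/6, 1, 5/3, 2, 5/2, 10/3, 5, 10

-10, -5, -10/3, -5/2, -2, -5/3, -1, -5/6, -2/3, -1/2, -1/3, -1/6, 1/6, 1/3, 1/2, 2/3, 5/6, 1, 5/3, 2, 5/2, 10/3, 5, 10


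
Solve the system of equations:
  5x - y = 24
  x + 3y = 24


Using Cramer's rule:
Determinant D = (5)(3) - (1)(-1) = 15 + 1 = 16
Dx = (24)(3) - (24)(-1) = 72 + 24 = 96
Dy = (5)(24) - (1)(24) = 120 - 24 = 96
x = Dx/D = 96/16 = 6
y = Dy/D = 96/16 = 6

x = 6, y = 6


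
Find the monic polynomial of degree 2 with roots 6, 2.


A monic polynomial with roots 6, 2 is:
p(x) = (x - 6)(x - 2)
After multiplying by (x - 6): x - 6
After multiplying by (x - 2): x^2 - 8x + 12

x^2 - 8x + 12


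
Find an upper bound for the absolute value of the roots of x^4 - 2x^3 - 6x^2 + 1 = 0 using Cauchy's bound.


Cauchy's bound: all roots r satisfy |r| <= 1 + max(|a_i/a_n|) for i = 0,...,n-1
where a_n is the leading coefficient.

Coefficients: [1, -2, -6, 0, 1]
Leading coefficient a_n = 1
Ratios |a_i/a_n|: 2, 6, 0, 1
Maximum ratio: 6
Cauchy's bound: |r| <= 1 + 6 = 7

Upper bound = 7


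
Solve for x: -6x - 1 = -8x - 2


Starting with: -6x - 1 = -8x - 2
Move all x terms to left: (-6 + 8)x = -2 + 1
Simplify: 2x = -1
Divide both sides by 2: x = -1/2

x = -1/2


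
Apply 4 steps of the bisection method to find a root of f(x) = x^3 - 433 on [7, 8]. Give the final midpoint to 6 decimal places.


f(x) = x^3 - 433
f(7) = -90 < 0
f(8) = 79 > 0

Step 1: midpoint = (7.000000 + 8.000000)/2 = 7.500000
  f(7.500000) = -11.125000
  f(mid) < 0, so root is in [7.500000, 8.000000]

Step 2: midpoint = (7.500000 + 8.000000)/2 = 7.750000
  f(7.750000) = 32.484375
  f(mid) > 0, so root is in [7.500000, 7.750000]

Step 3: midpoint = (7.500000 + 7.750000)/2 = 7.625000
  f(7.625000) = 10.322266
  f(mid) > 0, so root is in [7.500000, 7.625000]

Step 4: midpoint = (7.500000 + 7.625000)/2 = 7.562500
  f(7.562500) = -0.489990
  f(mid) < 0, so root is in [7.562500, 7.625000]

midpoint = 7.562500


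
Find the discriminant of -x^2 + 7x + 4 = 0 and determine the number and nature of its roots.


For ax^2 + bx + c = 0, discriminant D = b^2 - 4ac
Here a = -1, b = 7, c = 4
D = (7)^2 - 4(-1)(4) = 49 + 16 = 65

D = 65 > 0 but not a perfect square
The equation has 2 distinct real irrational roots.

Discriminant = 65, 2 distinct real irrational roots


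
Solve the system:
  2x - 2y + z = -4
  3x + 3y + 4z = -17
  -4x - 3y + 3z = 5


Using Cramer's rule. Expand each determinant along the first row.
D  = 2*[3*3 - 4*(-3)] - (-2)*[3*3 - 4*(-4)] + 1*[3*(-3) - 3*(-4)]
  = 2*(21) - (-2)*(25) + 1*(3) = 95
Dx = (-4)*[3*3 - 4*(-3)] - (-2)*[(-17)*3 - 4*5] + 1*[(-17)*(-3) - 3*5]
  = (-4)*(21) - (-2)*(-71) + 1*(36) = -190
Dy = 2*[(-17)*3 - 4*5] - (-4)*[3*3 - 4*(-4)] + 1*[3*5 - (-17)*(-4)]
  = 2*(-71) - (-4)*(25) + 1*(-53) = -95
Dz = 2*[3*5 - (-17)*(-3)] - (-2)*[3*5 - (-17)*(-4)] + (-4)*[3*(-3) - 3*(-4)]
  = 2*(-36) - (-2)*(-53) + (-4)*(3) = -190
x = Dx/D = -190/95 = -2, y = Dy/D = -95/95 = -1, z = Dz/D = -190/95 = -2
Check eq1: (2)(-2) + (-2)(-1) + (1)(-2) = -4 = -4 ✓
Check eq2: (3)(-2) + (3)(-1) + (4)(-2) = -17 = -17 ✓
Check eq3: (-4)(-2) + (-3)(-1) + (3)(-2) = 5 = 5 ✓

x = -2, y = -1, z = -2


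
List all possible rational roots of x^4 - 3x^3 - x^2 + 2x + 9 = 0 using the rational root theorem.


Rational root theorem: possible roots are ±p/q where:
  p divides the constant term (9): p ∈ {1, 3, 9}
  q divides the leading coefficient (1): q ∈ {1}

All possible rational roots: -9, -3, -1, 1, 3, 9

-9, -3, -1, 1, 3, 9


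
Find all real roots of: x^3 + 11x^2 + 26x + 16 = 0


Let p(x) = x^3 + 11x^2 + 26x + 16. By the rational root theorem (leading coefficient 1), any rational root is an integer divisor of 16: try ±1, ±2, ... in turn.
Test x = 1: value = 54 ≠ 0.
Test x = -1: value = 0 ✓, so (x + 1) is a factor.
Synthetic division by (x + 1): bring down 1; 1(-1) + 11 = 10; 10(-1) + 26 = 16; 16(-1) + 16 = 0 → quotient x^2 + 10x + 16, remainder 0.
Solve the quadratic x^2 + 10x + 16 = 0: discriminant = 10^2 - 4(1)(16) = 100 - 64 = 36.
sqrt(36) = 6, so x = (-10 ± 6)/2: x = -2 or x = -8.

x = -8, x = -2, x = -1


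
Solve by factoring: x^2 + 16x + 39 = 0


We need two numbers that multiply to 39 and add to 16.
Those numbers are 3 and 13 (since 3 * 13 = 39 and 3 + 13 = 16).
So x^2 + 16x + 39 = (x + 3)(x + 13) = 0
Setting each factor to zero: x = -3 or x = -13

x = -13, x = -3


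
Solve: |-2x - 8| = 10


An absolute value equation |expr| = 10 gives two cases:
Case 1: -2x - 8 = 10
  -2x = 18, so x = -9
Case 2: -2x - 8 = -10
  -2x = -2, so x = 1

x = -9, x = 1


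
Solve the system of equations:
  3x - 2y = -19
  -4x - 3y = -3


Using Cramer's rule:
Determinant D = (3)(-3) - (-4)(-2) = -9 - 8 = -17
Dx = (-19)(-3) - (-3)(-2) = 57 - 6 = 51
Dy = (3)(-3) - (-4)(-19) = -9 - 76 = -85
x = Dx/D = 51/-17 = -3
y = Dy/D = -85/-17 = 5

x = -3, y = 5


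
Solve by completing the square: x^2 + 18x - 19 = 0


Start: x^2 + 18x - 19 = 0
Move constant: x^2 + 18x = 19
Half of 18 is 9, squared is 81
Add 81 to both sides: x^2 + 18x + 81 = 100
(x + 9)^2 = 100
x + 9 = ±10
x = -9 + 10 = 1 or x = -9 - 10 = -19

x = -19, x = 1


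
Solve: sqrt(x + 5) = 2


Square both sides: x + 5 = 2^2 = 4
x = 4 - 5 = -1
x = -1
Check: sqrt(1*(-1) + 5) = sqrt(4) = 2 ✓

x = -1


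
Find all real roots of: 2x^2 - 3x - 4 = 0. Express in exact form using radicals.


Using the quadratic formula: x = (-b ± sqrt(b^2 - 4ac)) / (2a)
Here a = 2, b = -3, c = -4
Discriminant = b^2 - 4ac = (-3)^2 - 4(2)(-4) = 9 + 32 = 41
Since discriminant = 41 > 0, there are two real roots.
x = (3 ± sqrt(41)) / 4
Numerically: x ≈ 2.3508 or x ≈ -0.8508

x = (3 + sqrt(41)) / 4 or x = (3 - sqrt(41)) / 4


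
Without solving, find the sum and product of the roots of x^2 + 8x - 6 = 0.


By Vieta's formulas for ax^2 + bx + c = 0:
  Sum of roots = -b/a
  Product of roots = c/a

Here a = 1, b = 8, c = -6
Sum = -(8)/1 = -8
Product = -6/1 = -6

Sum = -8, Product = -6


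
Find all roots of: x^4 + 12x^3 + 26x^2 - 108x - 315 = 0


Let p(x) = x^4 + 12x^3 + 26x^2 - 108x - 315. By the rational root theorem (leading coefficient 1), any rational root is an integer divisor of 315: try ±1, ±2, ... in turn.
Test x = 1: value = -384 ≠ 0.
Test x = -1: value = -192 ≠ 0.
Test x = 3: value = 0 ✓, so (x - 3) is a factor.
Synthetic division by (x - 3): bring down 1; 1(3) + 12 = 15; 15(3) + 26 = 71; 71(3) - 108 = 105; 105(3) - 315 = 0 → quotient x^3 + 15x^2 + 71x + 105, remainder 0.
Continue with the quotient x^3 + 15x^2 + 71x + 105 (candidates must divide 105; re-test x = 3 first in case it repeats).
Test x = 3: value = 480 ≠ 0.
Test x = -3: value = 0 ✓, so (x + 3) is a factor.
Synthetic division by (x + 3): bring down 1; 1(-3) + 15 = 12; 12(-3) + 71 = 35; 35(-3) + 105 = 0 → quotient x^2 + 12x + 35, remainder 0.
Solve the quadratic x^2 + 12x + 35 = 0: discriminant = 12^2 - 4(1)(35) = 144 - 140 = 4.
sqrt(4) = 2, so x = (-12 ± 2)/2: x = -5 or x = -7.
Collecting all roots found:

x = -7, x = -5, x = -3, x = 3


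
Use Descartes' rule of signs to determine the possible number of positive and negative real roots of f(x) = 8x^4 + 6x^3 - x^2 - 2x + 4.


Descartes' rule of signs:

For positive roots, count sign changes in f(x) = 8x^4 + 6x^3 - x^2 - 2x + 4:
Signs of coefficients: +, +, -, -, +
Number of sign changes: 2
Possible positive real roots: 2, 0

For negative roots, examine f(-x) = 8x^4 - 6x^3 - x^2 + 2x + 4:
Signs of coefficients: +, -, -, +, +
Number of sign changes: 2
Possible negative real roots: 2, 0

Positive roots: 2 or 0; Negative roots: 2 or 0


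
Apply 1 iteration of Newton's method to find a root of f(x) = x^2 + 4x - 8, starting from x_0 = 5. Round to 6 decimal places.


Newton's method: x_(n+1) = x_n - f(x_n)/f'(x_n)
f(x) = x^2 + 4x - 8
f'(x) = 2x + 4

Iteration 1:
  f(5.000000) = 37.000000
  f'(5.000000) = 14.000000
  x_1 = 5.000000 - (37.000000)/(14.000000) = 2.357143

x_1 = 2.357143


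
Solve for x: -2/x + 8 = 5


Subtract 8 from both sides: -2/x = -3
Multiply both sides by x: -2 = -3 * x
Divide by -3: x = 2/3

x = 2/3


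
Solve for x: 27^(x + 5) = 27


Express both sides with the same base.
27 = 27^1
Since the bases match, equate exponents: x + 5 = 1
So x = 1 - (5) = -4

x = -4


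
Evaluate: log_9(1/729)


We need the exponent such that 9^? = 1/729
9^(-3) = 1/9^3 = 1/729
Therefore log_9(1/729) = -3

-3


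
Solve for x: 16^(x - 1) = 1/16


Express both sides with the same base.
1/16 = 16^(-1)
Since the bases match, equate exponents: x - 1 = -1
So x = -1 - (-1) = 0

x = 0


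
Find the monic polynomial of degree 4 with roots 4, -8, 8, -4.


A monic polynomial with roots 4, -8, 8, -4 is:
p(x) = (x - 4)(x + 8)(x - 8)(x + 4)
After multiplying by (x - 4): x - 4
After multiplying by (x + 8): x^2 + 4x - 32
After multiplying by (x - 8): x^3 - 4x^2 - 64x + 256
After multiplying by (x + 4): x^4 - 80x^2 + 1024

x^4 - 80x^2 + 1024


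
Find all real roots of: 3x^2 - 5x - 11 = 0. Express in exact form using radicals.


Using the quadratic formula: x = (-b ± sqrt(b^2 - 4ac)) / (2a)
Here a = 3, b = -5, c = -11
Discriminant = b^2 - 4ac = (-5)^2 - 4(3)(-11) = 25 + 132 = 157
Since discriminant = 157 > 0, there are two real roots.
x = (5 ± sqrt(157)) / 6
Numerically: x ≈ 2.9217 or x ≈ -1.2550

x = (5 + sqrt(157)) / 6 or x = (5 - sqrt(157)) / 6


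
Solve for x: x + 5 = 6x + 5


Starting with: x + 5 = 6x + 5
Move all x terms to left: (1 - 6)x = 5 - 5
Simplify: -5x = 0
Divide both sides by -5: x = 0

x = 0


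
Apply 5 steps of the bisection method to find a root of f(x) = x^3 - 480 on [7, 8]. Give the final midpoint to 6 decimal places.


f(x) = x^3 - 480
f(7) = -137 < 0
f(8) = 32 > 0

Step 1: midpoint = (7.000000 + 8.000000)/2 = 7.500000
  f(7.500000) = -58.125000
  f(mid) < 0, so root is in [7.500000, 8.000000]

Step 2: midpoint = (7.500000 + 8.000000)/2 = 7.750000
  f(7.750000) = -14.515625
  f(mid) < 0, so root is in [7.750000, 8.000000]

Step 3: midpoint = (7.750000 + 8.000000)/2 = 7.875000
  f(7.875000) = 8.373047
  f(mid) > 0, so root is in [7.750000, 7.875000]

Step 4: midpoint = (7.750000 + 7.875000)/2 = 7.812500
  f(7.812500) = -3.162842
  f(mid) < 0, so root is in [7.812500, 7.875000]

Step 5: midpoint = (7.812500 + 7.875000)/2 = 7.843750
  f(7.843750) = 2.582123
  f(mid) > 0, so root is in [7.812500, 7.843750]

midpoint = 7.843750


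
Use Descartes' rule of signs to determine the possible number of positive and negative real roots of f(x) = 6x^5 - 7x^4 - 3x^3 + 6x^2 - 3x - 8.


Descartes' rule of signs:

For positive roots, count sign changes in f(x) = 6x^5 - 7x^4 - 3x^3 + 6x^2 - 3x - 8:
Signs of coefficients: +, -, -, +, -, -
Number of sign changes: 3
Possible positive real roots: 3, 1

For negative roots, examine f(-x) = -6x^5 - 7x^4 + 3x^3 + 6x^2 + 3x - 8:
Signs of coefficients: -, -, +, +, +, -
Number of sign changes: 2
Possible negative real roots: 2, 0

Positive roots: 3 or 1; Negative roots: 2 or 0


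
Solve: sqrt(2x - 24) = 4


Square both sides: 2x - 24 = 4^2 = 16
2x = 16 + 24 = 40
x = 20
Check: sqrt(2*20 - 24) = sqrt(16) = 4 ✓

x = 20


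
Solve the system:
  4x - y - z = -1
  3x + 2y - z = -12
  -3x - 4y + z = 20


Using Cramer's rule. Expand each determinant along the first row.
D  = 4*[2*1 - (-1)*(-4)] - (-1)*[3*1 - (-1)*(-3)] + (-1)*[3*(-4) - 2*(-3)]
  = 4*(-2) - (-1)*(0) + (-1)*(-6) = -2
Dx = (-1)*[2*1 - (-1)*(-4)] - (-1)*[(-12)*1 - (-1)*20] + (-1)*[(-12)*(-4) - 2*20]
  = (-1)*(-2) - (-1)*(8) + (-1)*(8) = 2
Dy = 4*[(-12)*1 - (-1)*20] - (-1)*[3*1 - (-1)*(-3)] + (-1)*[3*20 - (-12)*(-3)]
  = 4*(8) - (-1)*(0) + (-1)*(24) = 8
Dz = 4*[2*20 - (-12)*(-4)] - (-1)*[3*20 - (-12)*(-3)] + (-1)*[3*(-4) - 2*(-3)]
  = 4*(-8) - (-1)*(24) + (-1)*(-6) = -2
x = Dx/D = 2/-2 = -1, y = Dy/D = 8/-2 = -4, z = Dz/D = -2/-2 = 1
Check eq1: (4)(-1) + (-1)(-4) + (-1)(1) = -1 = -1 ✓
Check eq2: (3)(-1) + (2)(-4) + (-1)(1) = -12 = -12 ✓
Check eq3: (-3)(-1) + (-4)(-4) + (1)(1) = 20 = 20 ✓

x = -1, y = -4, z = 1


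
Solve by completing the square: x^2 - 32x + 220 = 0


Start: x^2 - 32x + 220 = 0
Move constant: x^2 - 32x = -220
Half of -32 is -16, squared is 256
Add 256 to both sides: x^2 - 32x + 256 = 36
(x - 16)^2 = 36
x - 16 = ±6
x = 16 + 6 = 22 or x = 16 - 6 = 10

x = 10, x = 22


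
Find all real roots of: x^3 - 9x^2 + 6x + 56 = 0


Let p(x) = x^3 - 9x^2 + 6x + 56. By the rational root theorem (leading coefficient 1), any rational root is an integer divisor of 56: try ±1, ±2, ... in turn.
Test x = 1: value = 54 ≠ 0.
Test x = -1: value = 40 ≠ 0.
Test x = 2: value = 40 ≠ 0.
Test x = -2: value = 0 ✓, so (x + 2) is a factor.
Synthetic division by (x + 2): bring down 1; 1(-2) - 9 = -11; (-11)(-2) + 6 = 28; 28(-2) + 56 = 0 → quotient x^2 - 11x + 28, remainder 0.
Solve the quadratic x^2 - 11x + 28 = 0: discriminant = (-11)^2 - 4(1)(28) = 121 - 112 = 9.
sqrt(9) = 3, so x = (11 ± 3)/2: x = 7 or x = 4.

x = -2, x = 4, x = 7


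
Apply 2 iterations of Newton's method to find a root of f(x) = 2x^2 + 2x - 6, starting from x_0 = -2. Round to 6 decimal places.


Newton's method: x_(n+1) = x_n - f(x_n)/f'(x_n)
f(x) = 2x^2 + 2x - 6
f'(x) = 4x + 2

Iteration 1:
  f(-2.000000) = -2.000000
  f'(-2.000000) = -6.000000
  x_1 = -2.000000 - (-2.000000)/(-6.000000) = -2.333333

Iteration 2:
  f(-2.333333) = 0.222222
  f'(-2.333333) = -7.333333
  x_2 = -2.333333 - (0.222222)/(-7.333333) = -2.303030

x_2 = -2.303030


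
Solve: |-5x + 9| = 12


An absolute value equation |expr| = 12 gives two cases:
Case 1: -5x + 9 = 12
  -5x = 3, so x = -3/5
Case 2: -5x + 9 = -12
  -5x = -21, so x = 21/5

x = -3/5, x = 21/5


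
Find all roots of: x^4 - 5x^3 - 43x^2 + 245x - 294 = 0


Let p(x) = x^4 - 5x^3 - 43x^2 + 245x - 294. By the rational root theorem (leading coefficient 1), any rational root is an integer divisor of 294: try ±1, ±2, ... in turn.
Test x = 1: value = -96 ≠ 0.
Test x = -1: value = -576 ≠ 0.
Test x = 2: value = 0 ✓, so (x - 2) is a factor.
Synthetic division by (x - 2): bring down 1; 1(2) - 5 = -3; (-3)(2) - 43 = -49; (-49)(2) + 245 = 147; 147(2) - 294 = 0 → quotient x^3 - 3x^2 - 49x + 147, remainder 0.
Continue with the quotient x^3 - 3x^2 - 49x + 147 (candidates must divide 147).
Test x = 3: value = 0 ✓, so (x - 3) is a factor.
Synthetic division by (x - 3): bring down 1; 1(3) - 3 = 0; 0(3) - 49 = -49; (-49)(3) + 147 = 0 → quotient x^2 - 49, remainder 0.
Solve the quadratic x^2 - 49 = 0: discriminant = 0^2 - 4(1)(-49) = 0 + 196 = 196.
sqrt(196) = 14, so x = (0 ± 14)/2: x = 7 or x = -7.
Collecting all roots found:

x = -7, x = 2, x = 3, x = 7


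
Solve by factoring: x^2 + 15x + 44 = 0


We need two numbers that multiply to 44 and add to 15.
Those numbers are 11 and 4 (since 11 * 4 = 44 and 11 + 4 = 15).
So x^2 + 15x + 44 = (x + 11)(x + 4) = 0
Setting each factor to zero: x = -11 or x = -4

x = -11, x = -4


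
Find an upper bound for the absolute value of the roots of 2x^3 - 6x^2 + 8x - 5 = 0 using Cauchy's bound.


Cauchy's bound: all roots r satisfy |r| <= 1 + max(|a_i/a_n|) for i = 0,...,n-1
where a_n is the leading coefficient.

Coefficients: [2, -6, 8, -5]
Leading coefficient a_n = 2
Ratios |a_i/a_n|: 3, 4, 5/2
Maximum ratio: 4
Cauchy's bound: |r| <= 1 + 4 = 5

Upper bound = 5


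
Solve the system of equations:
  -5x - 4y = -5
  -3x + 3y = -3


Using Cramer's rule:
Determinant D = (-5)(3) - (-3)(-4) = -15 - 12 = -27
Dx = (-5)(3) - (-3)(-4) = -15 - 12 = -27
Dy = (-5)(-3) - (-3)(-5) = 15 - 15 = 0
x = Dx/D = -27/-27 = 1
y = Dy/D = 0/-27 = 0

x = 1, y = 0


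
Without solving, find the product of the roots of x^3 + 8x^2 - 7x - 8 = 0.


By Vieta's formulas for x^3 + bx^2 + cx + d = 0:
  r1 + r2 + r3 = -b/a = -8
  r1*r2 + r1*r3 + r2*r3 = c/a = -7
  r1*r2*r3 = -d/a = 8


Product = 8


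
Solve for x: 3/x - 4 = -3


Subtract -4 from both sides: 3/x = 1
Multiply both sides by x: 3 = 1 * x
Divide by 1: x = 3

x = 3


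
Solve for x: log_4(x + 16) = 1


Convert to exponential form: x + 16 = 4^1 = 4
x = 4 - 16 = -12
Check: log_4(-12 + 16) = log_4(4) = log_4(4) = 1 ✓

x = -12


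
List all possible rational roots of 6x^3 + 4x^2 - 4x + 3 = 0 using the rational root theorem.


Rational root theorem: possible roots are ±p/q where:
  p divides the constant term (3): p ∈ {1, 3}
  q divides the leading coefficient (6): q ∈ {1, 2, 3, 6}

All possible rational roots: -3, -3/2, -1, -1/2, -1/3, -1/6, 1/6, 1/3, 1/2, 1, 3/2, 3

-3, -3/2, -1, -1/2, -1/3, -1/6, 1/6, 1/3, 1/2, 1, 3/2, 3


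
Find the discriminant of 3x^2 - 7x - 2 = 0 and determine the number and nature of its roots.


For ax^2 + bx + c = 0, discriminant D = b^2 - 4ac
Here a = 3, b = -7, c = -2
D = (-7)^2 - 4(3)(-2) = 49 + 24 = 73

D = 73 > 0 but not a perfect square
The equation has 2 distinct real irrational roots.

Discriminant = 73, 2 distinct real irrational roots


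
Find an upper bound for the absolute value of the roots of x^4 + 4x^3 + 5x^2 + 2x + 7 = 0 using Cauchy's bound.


Cauchy's bound: all roots r satisfy |r| <= 1 + max(|a_i/a_n|) for i = 0,...,n-1
where a_n is the leading coefficient.

Coefficients: [1, 4, 5, 2, 7]
Leading coefficient a_n = 1
Ratios |a_i/a_n|: 4, 5, 2, 7
Maximum ratio: 7
Cauchy's bound: |r| <= 1 + 7 = 8

Upper bound = 8


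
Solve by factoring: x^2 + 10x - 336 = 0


We need two numbers that multiply to -336 and add to 10.
Those numbers are -14 and 24 (since (-14) * 24 = -336 and (-14) + 24 = 10).
So x^2 + 10x - 336 = (x - 14)(x + 24) = 0
Setting each factor to zero: x = 14 or x = -24

x = -24, x = 14


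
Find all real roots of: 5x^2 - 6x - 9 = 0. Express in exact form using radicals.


Using the quadratic formula: x = (-b ± sqrt(b^2 - 4ac)) / (2a)
Here a = 5, b = -6, c = -9
Discriminant = b^2 - 4ac = (-6)^2 - 4(5)(-9) = 36 + 180 = 216
Since discriminant = 216 > 0, there are two real roots.
x = (6 ± 6*sqrt(6)) / 10
Simplifying: x = (3 ± 3*sqrt(6)) / 5
Numerically: x ≈ 2.0697 or x ≈ -0.8697

x = (3 + 3*sqrt(6)) / 5 or x = (3 - 3*sqrt(6)) / 5


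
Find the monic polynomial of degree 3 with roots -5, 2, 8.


A monic polynomial with roots -5, 2, 8 is:
p(x) = (x + 5)(x - 2)(x - 8)
After multiplying by (x + 5): x + 5
After multiplying by (x - 2): x^2 + 3x - 10
After multiplying by (x - 8): x^3 - 5x^2 - 34x + 80

x^3 - 5x^2 - 34x + 80


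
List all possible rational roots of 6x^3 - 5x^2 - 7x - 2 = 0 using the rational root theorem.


Rational root theorem: possible roots are ±p/q where:
  p divides the constant term (-2): p ∈ {1, 2}
  q divides the leading coefficient (6): q ∈ {1, 2, 3, 6}

All possible rational roots: -2, -1, -2/3, -1/2, -1/3, -1/6, 1/6, 1/3, 1/2, 2/3, 1, 2

-2, -1, -2/3, -1/2, -1/3, -1/6, 1/6, 1/3, 1/2, 2/3, 1, 2


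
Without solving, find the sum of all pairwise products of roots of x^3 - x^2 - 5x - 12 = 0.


By Vieta's formulas for x^3 + bx^2 + cx + d = 0:
  r1 + r2 + r3 = -b/a = 1
  r1*r2 + r1*r3 + r2*r3 = c/a = -5
  r1*r2*r3 = -d/a = 12


Sum of pairwise products = -5


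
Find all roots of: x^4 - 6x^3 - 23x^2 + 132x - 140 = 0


Let p(x) = x^4 - 6x^3 - 23x^2 + 132x - 140. By the rational root theorem (leading coefficient 1), any rational root is an integer divisor of 140: try ±1, ±2, ... in turn.
Test x = 1: value = -36 ≠ 0.
Test x = -1: value = -288 ≠ 0.
Test x = 2: value = 0 ✓, so (x - 2) is a factor.
Synthetic division by (x - 2): bring down 1; 1(2) - 6 = -4; (-4)(2) - 23 = -31; (-31)(2) + 132 = 70; 70(2) - 140 = 0 → quotient x^3 - 4x^2 - 31x + 70, remainder 0.
Continue with the quotient x^3 - 4x^2 - 31x + 70 (candidates must divide 70; re-test x = 2 first in case it repeats).
Test x = 2: value = 0 ✓, so (x - 2) is a factor.
Synthetic division by (x - 2): bring down 1; 1(2) - 4 = -2; (-2)(2) - 31 = -35; (-35)(2) + 70 = 0 → quotient x^2 - 2x - 35, remainder 0.
Solve the quadratic x^2 - 2x - 35 = 0: discriminant = (-2)^2 - 4(1)(-35) = 4 + 140 = 144.
sqrt(144) = 12, so x = (2 ± 12)/2: x = 7 or x = -5.
Collecting all roots found:

x = -5, x = 2 (multiplicity 2), x = 7


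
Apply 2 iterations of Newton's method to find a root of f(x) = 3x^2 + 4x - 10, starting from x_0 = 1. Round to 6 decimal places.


Newton's method: x_(n+1) = x_n - f(x_n)/f'(x_n)
f(x) = 3x^2 + 4x - 10
f'(x) = 6x + 4

Iteration 1:
  f(1.000000) = -3.000000
  f'(1.000000) = 10.000000
  x_1 = 1.000000 - (-3.000000)/(10.000000) = 1.300000

Iteration 2:
  f(1.300000) = 0.270000
  f'(1.300000) = 11.800000
  x_2 = 1.300000 - (0.270000)/(11.800000) = 1.277119

x_2 = 1.277119


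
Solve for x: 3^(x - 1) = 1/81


Express both sides with the same base.
1/81 = 3^(-4)
Since the bases match, equate exponents: x - 1 = -4
So x = -4 - (-1) = -3

x = -3


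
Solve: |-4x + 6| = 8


An absolute value equation |expr| = 8 gives two cases:
Case 1: -4x + 6 = 8
  -4x = 2, so x = -1/2
Case 2: -4x + 6 = -8
  -4x = -14, so x = 7/2

x = -1/2, x = 7/2


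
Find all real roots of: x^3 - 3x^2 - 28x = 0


The constant term is 0, so x = 0 is a root. Factor out x:
  x(x^2 - 3x - 28) = 0
Solve the quadratic x^2 - 3x - 28 = 0: discriminant = (-3)^2 - 4(1)(-28) = 9 + 112 = 121.
sqrt(121) = 11, so x = (3 ± 11)/2: x = 7 or x = -4.

x = -4, x = 0, x = 7


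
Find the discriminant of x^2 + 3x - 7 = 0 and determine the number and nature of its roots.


For ax^2 + bx + c = 0, discriminant D = b^2 - 4ac
Here a = 1, b = 3, c = -7
D = (3)^2 - 4(1)(-7) = 9 + 28 = 37

D = 37 > 0 but not a perfect square
The equation has 2 distinct real irrational roots.

Discriminant = 37, 2 distinct real irrational roots


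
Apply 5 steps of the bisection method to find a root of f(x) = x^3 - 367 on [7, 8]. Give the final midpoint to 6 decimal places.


f(x) = x^3 - 367
f(7) = -24 < 0
f(8) = 145 > 0

Step 1: midpoint = (7.000000 + 8.000000)/2 = 7.500000
  f(7.500000) = 54.875000
  f(mid) > 0, so root is in [7.000000, 7.500000]

Step 2: midpoint = (7.000000 + 7.500000)/2 = 7.250000
  f(7.250000) = 14.078125
  f(mid) > 0, so root is in [7.000000, 7.250000]

Step 3: midpoint = (7.000000 + 7.250000)/2 = 7.125000
  f(7.125000) = -5.294922
  f(mid) < 0, so root is in [7.125000, 7.250000]

Step 4: midpoint = (7.125000 + 7.250000)/2 = 7.187500
  f(7.187500) = 4.307373
  f(mid) > 0, so root is in [7.125000, 7.187500]

Step 5: midpoint = (7.125000 + 7.187500)/2 = 7.156250
  f(7.156250) = -0.514740
  f(mid) < 0, so root is in [7.156250, 7.187500]

midpoint = 7.156250


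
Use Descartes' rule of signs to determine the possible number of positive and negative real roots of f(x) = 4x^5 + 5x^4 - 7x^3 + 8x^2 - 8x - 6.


Descartes' rule of signs:

For positive roots, count sign changes in f(x) = 4x^5 + 5x^4 - 7x^3 + 8x^2 - 8x - 6:
Signs of coefficients: +, +, -, +, -, -
Number of sign changes: 3
Possible positive real roots: 3, 1

For negative roots, examine f(-x) = -4x^5 + 5x^4 + 7x^3 + 8x^2 + 8x - 6:
Signs of coefficients: -, +, +, +, +, -
Number of sign changes: 2
Possible negative real roots: 2, 0

Positive roots: 3 or 1; Negative roots: 2 or 0


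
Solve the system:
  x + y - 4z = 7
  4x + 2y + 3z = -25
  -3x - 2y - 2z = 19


Using Cramer's rule. Expand each determinant along the first row.
D  = 1*[2*(-2) - 3*(-2)] - 1*[4*(-2) - 3*(-3)] + (-4)*[4*(-2) - 2*(-3)]
  = 1*(2) - 1*(1) + (-4)*(-2) = 9
Dx = 7*[2*(-2) - 3*(-2)] - 1*[(-25)*(-2) - 3*19] + (-4)*[(-25)*(-2) - 2*19]
  = 7*(2) - 1*(-7) + (-4)*(12) = -27
Dy = 1*[(-25)*(-2) - 3*19] - 7*[4*(-2) - 3*(-3)] + (-4)*[4*19 - (-25)*(-3)]
  = 1*(-7) - 7*(1) + (-4)*(1) = -18
Dz = 1*[2*19 - (-25)*(-2)] - 1*[4*19 - (-25)*(-3)] + 7*[4*(-2) - 2*(-3)]
  = 1*(-12) - 1*(1) + 7*(-2) = -27
x = Dx/D = -27/9 = -3, y = Dy/D = -18/9 = -2, z = Dz/D = -27/9 = -3
Check eq1: (1)(-3) + (1)(-2) + (-4)(-3) = 7 = 7 ✓
Check eq2: (4)(-3) + (2)(-2) + (3)(-3) = -25 = -25 ✓
Check eq3: (-3)(-3) + (-2)(-2) + (-2)(-3) = 19 = 19 ✓

x = -3, y = -2, z = -3


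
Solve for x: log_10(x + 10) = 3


Convert to exponential form: x + 10 = 10^3 = 1000
x = 1000 - 10 = 990
Check: log_10(990 + 10) = log_10(1000) = log_10(1000) = 3 ✓

x = 990


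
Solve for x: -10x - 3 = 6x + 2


Starting with: -10x - 3 = 6x + 2
Move all x terms to left: (-10 - 6)x = 2 + 3
Simplify: -16x = 5
Divide both sides by -16: x = -5/16

x = -5/16


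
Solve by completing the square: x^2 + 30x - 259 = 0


Start: x^2 + 30x - 259 = 0
Move constant: x^2 + 30x = 259
Half of 30 is 15, squared is 225
Add 225 to both sides: x^2 + 30x + 225 = 484
(x + 15)^2 = 484
x + 15 = ±22
x = -15 + 22 = 7 or x = -15 - 22 = -37

x = -37, x = 7


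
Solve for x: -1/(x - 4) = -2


Multiply both sides by (x - 4): -1 = -2(x - 4)
Distribute: -1 = -2x + 8
-2x = -1 - 8 = -9
x = 9/2

x = 9/2


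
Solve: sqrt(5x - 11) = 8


Square both sides: 5x - 11 = 8^2 = 64
5x = 64 + 11 = 75
x = 15
Check: sqrt(5*15 - 11) = sqrt(64) = 8 ✓

x = 15


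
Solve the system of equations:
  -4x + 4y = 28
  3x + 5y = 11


Using Cramer's rule:
Determinant D = (-4)(5) - (3)(4) = -20 - 12 = -32
Dx = (28)(5) - (11)(4) = 140 - 44 = 96
Dy = (-4)(11) - (3)(28) = -44 - 84 = -128
x = Dx/D = 96/-32 = -3
y = Dy/D = -128/-32 = 4

x = -3, y = 4


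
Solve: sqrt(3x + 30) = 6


Square both sides: 3x + 30 = 6^2 = 36
3x = 36 - 30 = 6
x = 2
Check: sqrt(3*2 + 30) = sqrt(36) = 6 ✓

x = 2


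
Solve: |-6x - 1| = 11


An absolute value equation |expr| = 11 gives two cases:
Case 1: -6x - 1 = 11
  -6x = 12, so x = -2
Case 2: -6x - 1 = -11
  -6x = -10, so x = 5/3

x = -2, x = 5/3


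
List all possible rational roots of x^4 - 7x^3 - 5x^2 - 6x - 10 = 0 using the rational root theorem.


Rational root theorem: possible roots are ±p/q where:
  p divides the constant term (-10): p ∈ {1, 2, 5, 10}
  q divides the leading coefficient (1): q ∈ {1}

All possible rational roots: -10, -5, -2, -1, 1, 2, 5, 10

-10, -5, -2, -1, 1, 2, 5, 10


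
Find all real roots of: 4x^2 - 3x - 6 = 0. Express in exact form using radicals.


Using the quadratic formula: x = (-b ± sqrt(b^2 - 4ac)) / (2a)
Here a = 4, b = -3, c = -6
Discriminant = b^2 - 4ac = (-3)^2 - 4(4)(-6) = 9 + 96 = 105
Since discriminant = 105 > 0, there are two real roots.
x = (3 ± sqrt(105)) / 8
Numerically: x ≈ 1.6559 or x ≈ -0.9059

x = (3 + sqrt(105)) / 8 or x = (3 - sqrt(105)) / 8


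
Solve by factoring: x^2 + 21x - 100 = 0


We need two numbers that multiply to -100 and add to 21.
Those numbers are -4 and 25 (since (-4) * 25 = -100 and (-4) + 25 = 21).
So x^2 + 21x - 100 = (x - 4)(x + 25) = 0
Setting each factor to zero: x = 4 or x = -25

x = -25, x = 4


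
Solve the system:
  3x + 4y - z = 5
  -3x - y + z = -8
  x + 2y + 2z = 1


Using Cramer's rule. Expand each determinant along the first row.
D  = 3*[(-1)*2 - 1*2] - 4*[(-3)*2 - 1*1] + (-1)*[(-3)*2 - (-1)*1]
  = 3*(-4) - 4*(-7) + (-1)*(-5) = 21
Dx = 5*[(-1)*2 - 1*2] - 4*[(-8)*2 - 1*1] + (-1)*[(-8)*2 - (-1)*1]
  = 5*(-4) - 4*(-17) + (-1)*(-15) = 63
Dy = 3*[(-8)*2 - 1*1] - 5*[(-3)*2 - 1*1] + (-1)*[(-3)*1 - (-8)*1]
  = 3*(-17) - 5*(-7) + (-1)*(5) = -21
Dz = 3*[(-1)*1 - (-8)*2] - 4*[(-3)*1 - (-8)*1] + 5*[(-3)*2 - (-1)*1]
  = 3*(15) - 4*(5) + 5*(-5) = 0
x = Dx/D = 63/21 = 3, y = Dy/D = -21/21 = -1, z = Dz/D = 0/21 = 0
Check eq1: (3)(3) + (4)(-1) + (-1)(0) = 5 = 5 ✓
Check eq2: (-3)(3) + (-1)(-1) + (1)(0) = -8 = -8 ✓
Check eq3: (1)(3) + (2)(-1) + (2)(0) = 1 = 1 ✓

x = 3, y = -1, z = 0


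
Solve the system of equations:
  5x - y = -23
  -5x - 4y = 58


Using Cramer's rule:
Determinant D = (5)(-4) - (-5)(-1) = -20 - 5 = -25
Dx = (-23)(-4) - (58)(-1) = 92 + 58 = 150
Dy = (5)(58) - (-5)(-23) = 290 - 115 = 175
x = Dx/D = 150/-25 = -6
y = Dy/D = 175/-25 = -7

x = -6, y = -7


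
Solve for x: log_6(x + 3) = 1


Convert to exponential form: x + 3 = 6^1 = 6
x = 6 - 3 = 3
Check: log_6(3 + 3) = log_6(6) = log_6(6) = 1 ✓

x = 3


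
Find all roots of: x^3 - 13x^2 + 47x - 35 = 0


Let p(x) = x^3 - 13x^2 + 47x - 35. By the rational root theorem (leading coefficient 1), any rational root is an integer divisor of 35: try ±1, ±2, ... in turn.
Test x = 1: value = 0 ✓, so (x - 1) is a factor.
Synthetic division by (x - 1): bring down 1; 1(1) - 13 = -12; (-12)(1) + 47 = 35; 35(1) - 35 = 0 → quotient x^2 - 12x + 35, remainder 0.
Solve the quadratic x^2 - 12x + 35 = 0: discriminant = (-12)^2 - 4(1)(35) = 144 - 140 = 4.
sqrt(4) = 2, so x = (12 ± 2)/2: x = 7 or x = 5.
Collecting all roots found:

x = 1, x = 5, x = 7


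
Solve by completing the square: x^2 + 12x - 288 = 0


Start: x^2 + 12x - 288 = 0
Move constant: x^2 + 12x = 288
Half of 12 is 6, squared is 36
Add 36 to both sides: x^2 + 12x + 36 = 324
(x + 6)^2 = 324
x + 6 = ±18
x = -6 + 18 = 12 or x = -6 - 18 = -24

x = -24, x = 12


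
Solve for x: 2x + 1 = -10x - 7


Starting with: 2x + 1 = -10x - 7
Move all x terms to left: (2 + 10)x = -7 - 1
Simplify: 12x = -8
Divide both sides by 12: x = -2/3

x = -2/3


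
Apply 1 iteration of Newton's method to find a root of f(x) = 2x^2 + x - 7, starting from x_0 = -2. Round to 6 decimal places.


Newton's method: x_(n+1) = x_n - f(x_n)/f'(x_n)
f(x) = 2x^2 + x - 7
f'(x) = 4x + 1

Iteration 1:
  f(-2.000000) = -1.000000
  f'(-2.000000) = -7.000000
  x_1 = -2.000000 - (-1.000000)/(-7.000000) = -2.142857

x_1 = -2.142857


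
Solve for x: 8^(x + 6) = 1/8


Express both sides with the same base.
1/8 = 8^(-1)
Since the bases match, equate exponents: x + 6 = -1
So x = -1 - (6) = -7

x = -7


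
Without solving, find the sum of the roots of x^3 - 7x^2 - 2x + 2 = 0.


By Vieta's formulas for x^3 + bx^2 + cx + d = 0:
  r1 + r2 + r3 = -b/a = 7
  r1*r2 + r1*r3 + r2*r3 = c/a = -2
  r1*r2*r3 = -d/a = -2


Sum = 7


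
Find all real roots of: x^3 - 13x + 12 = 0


Let p(x) = x^3 - 13x + 12. By the rational root theorem (leading coefficient 1), any rational root is an integer divisor of 12: try ±1, ±2, ... in turn.
Test x = 1: value = 0 ✓, so (x - 1) is a factor.
Synthetic division by (x - 1): bring down 1; 1(1) + 0 = 1; 1(1) - 13 = -12; (-12)(1) + 12 = 0 → quotient x^2 + x - 12, remainder 0.
Solve the quadratic x^2 + x - 12 = 0: discriminant = 1^2 - 4(1)(-12) = 1 + 48 = 49.
sqrt(49) = 7, so x = (-1 ± 7)/2: x = 3 or x = -4.

x = -4, x = 1, x = 3


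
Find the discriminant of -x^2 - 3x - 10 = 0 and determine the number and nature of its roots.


For ax^2 + bx + c = 0, discriminant D = b^2 - 4ac
Here a = -1, b = -3, c = -10
D = (-3)^2 - 4(-1)(-10) = 9 - 40 = -31

D = -31 < 0
The equation has no real roots (2 complex conjugate roots).

Discriminant = -31, no real roots (2 complex conjugate roots)


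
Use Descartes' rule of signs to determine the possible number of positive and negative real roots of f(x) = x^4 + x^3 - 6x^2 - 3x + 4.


Descartes' rule of signs:

For positive roots, count sign changes in f(x) = x^4 + x^3 - 6x^2 - 3x + 4:
Signs of coefficients: +, +, -, -, +
Number of sign changes: 2
Possible positive real roots: 2, 0

For negative roots, examine f(-x) = x^4 - x^3 - 6x^2 + 3x + 4:
Signs of coefficients: +, -, -, +, +
Number of sign changes: 2
Possible negative real roots: 2, 0

Positive roots: 2 or 0; Negative roots: 2 or 0


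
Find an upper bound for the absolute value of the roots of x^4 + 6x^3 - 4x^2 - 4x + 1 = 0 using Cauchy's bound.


Cauchy's bound: all roots r satisfy |r| <= 1 + max(|a_i/a_n|) for i = 0,...,n-1
where a_n is the leading coefficient.

Coefficients: [1, 6, -4, -4, 1]
Leading coefficient a_n = 1
Ratios |a_i/a_n|: 6, 4, 4, 1
Maximum ratio: 6
Cauchy's bound: |r| <= 1 + 6 = 7

Upper bound = 7


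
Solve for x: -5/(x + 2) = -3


Multiply both sides by (x + 2): -5 = -3(x + 2)
Distribute: -5 = -3x - 6
-3x = -5 + 6 = 1
x = -1/3

x = -1/3


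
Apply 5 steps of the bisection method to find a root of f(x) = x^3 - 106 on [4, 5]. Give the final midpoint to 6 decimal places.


f(x) = x^3 - 106
f(4) = -42 < 0
f(5) = 19 > 0

Step 1: midpoint = (4.000000 + 5.000000)/2 = 4.500000
  f(4.500000) = -14.875000
  f(mid) < 0, so root is in [4.500000, 5.000000]

Step 2: midpoint = (4.500000 + 5.000000)/2 = 4.750000
  f(4.750000) = 1.171875
  f(mid) > 0, so root is in [4.500000, 4.750000]

Step 3: midpoint = (4.500000 + 4.750000)/2 = 4.625000
  f(4.625000) = -7.068359
  f(mid) < 0, so root is in [4.625000, 4.750000]

Step 4: midpoint = (4.625000 + 4.750000)/2 = 4.687500
  f(4.687500) = -3.003174
  f(mid) < 0, so root is in [4.687500, 4.750000]

Step 5: midpoint = (4.687500 + 4.750000)/2 = 4.718750
  f(4.718750) = -0.929474
  f(mid) < 0, so root is in [4.718750, 4.750000]

midpoint = 4.718750


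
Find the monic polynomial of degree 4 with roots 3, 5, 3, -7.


A monic polynomial with roots 3, 5, 3, -7 is:
p(x) = (x - 3)(x - 5)(x - 3)(x + 7)
After multiplying by (x - 3): x - 3
After multiplying by (x - 5): x^2 - 8x + 15
After multiplying by (x - 3): x^3 - 11x^2 + 39x - 45
After multiplying by (x + 7): x^4 - 4x^3 - 38x^2 + 228x - 315

x^4 - 4x^3 - 38x^2 + 228x - 315


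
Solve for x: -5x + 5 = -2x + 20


Starting with: -5x + 5 = -2x + 20
Move all x terms to left: (-5 + 2)x = 20 - 5
Simplify: -3x = 15
Divide both sides by -3: x = -5

x = -5


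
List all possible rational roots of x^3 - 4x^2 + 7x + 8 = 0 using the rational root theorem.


Rational root theorem: possible roots are ±p/q where:
  p divides the constant term (8): p ∈ {1, 2, 4, 8}
  q divides the leading coefficient (1): q ∈ {1}

All possible rational roots: -8, -4, -2, -1, 1, 2, 4, 8

-8, -4, -2, -1, 1, 2, 4, 8


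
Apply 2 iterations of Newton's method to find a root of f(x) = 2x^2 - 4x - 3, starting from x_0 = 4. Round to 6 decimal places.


Newton's method: x_(n+1) = x_n - f(x_n)/f'(x_n)
f(x) = 2x^2 - 4x - 3
f'(x) = 4x - 4

Iteration 1:
  f(4.000000) = 13.000000
  f'(4.000000) = 12.000000
  x_1 = 4.000000 - (13.000000)/(12.000000) = 2.916667

Iteration 2:
  f(2.916667) = 2.347222
  f'(2.916667) = 7.666667
  x_2 = 2.916667 - (2.347222)/(7.666667) = 2.610507

x_2 = 2.610507


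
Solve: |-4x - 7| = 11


An absolute value equation |expr| = 11 gives two cases:
Case 1: -4x - 7 = 11
  -4x = 18, so x = -9/2
Case 2: -4x - 7 = -11
  -4x = -4, so x = 1

x = -9/2, x = 1


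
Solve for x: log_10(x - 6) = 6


Convert to exponential form: x - 6 = 10^6 = 1000000
x = 1000000 + 6 = 1000006
Check: log_10(1000006 - 6) = log_10(1000000) = log_10(1000000) = 6 ✓

x = 1000006


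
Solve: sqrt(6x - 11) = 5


Square both sides: 6x - 11 = 5^2 = 25
6x = 25 + 11 = 36
x = 6
Check: sqrt(6*6 - 11) = sqrt(25) = 5 ✓

x = 6


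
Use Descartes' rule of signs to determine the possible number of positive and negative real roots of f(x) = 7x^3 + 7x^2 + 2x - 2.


Descartes' rule of signs:

For positive roots, count sign changes in f(x) = 7x^3 + 7x^2 + 2x - 2:
Signs of coefficients: +, +, +, -
Number of sign changes: 1
Possible positive real roots: 1

For negative roots, examine f(-x) = -7x^3 + 7x^2 - 2x - 2:
Signs of coefficients: -, +, -, -
Number of sign changes: 2
Possible negative real roots: 2, 0

Positive roots: 1; Negative roots: 2 or 0


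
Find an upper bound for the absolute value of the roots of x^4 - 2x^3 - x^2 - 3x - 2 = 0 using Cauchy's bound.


Cauchy's bound: all roots r satisfy |r| <= 1 + max(|a_i/a_n|) for i = 0,...,n-1
where a_n is the leading coefficient.

Coefficients: [1, -2, -1, -3, -2]
Leading coefficient a_n = 1
Ratios |a_i/a_n|: 2, 1, 3, 2
Maximum ratio: 3
Cauchy's bound: |r| <= 1 + 3 = 4

Upper bound = 4


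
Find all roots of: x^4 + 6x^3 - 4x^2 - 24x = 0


The constant term is 0, so x = 0 is a root. Factor out x:
  x^3 + 6x^2 - 4x - 24 = 0
Let p(x) = x^3 + 6x^2 - 4x - 24. By the rational root theorem (leading coefficient 1), any rational root is an integer divisor of 24: try ±1, ±2, ... in turn.
Test x = 1: value = -21 ≠ 0.
Test x = -1: value = -15 ≠ 0.
Test x = 2: value = 0 ✓, so (x - 2) is a factor.
Synthetic division by (x - 2): bring down 1; 1(2) + 6 = 8; 8(2) - 4 = 12; 12(2) - 24 = 0 → quotient x^2 + 8x + 12, remainder 0.
Solve the quadratic x^2 + 8x + 12 = 0: discriminant = 8^2 - 4(1)(12) = 64 - 48 = 16.
sqrt(16) = 4, so x = (-8 ± 4)/2: x = -2 or x = -6.
Collecting all roots found:

x = -6, x = -2, x = 0, x = 2


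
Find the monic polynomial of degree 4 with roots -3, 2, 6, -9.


A monic polynomial with roots -3, 2, 6, -9 is:
p(x) = (x + 3)(x - 2)(x - 6)(x + 9)
After multiplying by (x + 3): x + 3
After multiplying by (x - 2): x^2 + x - 6
After multiplying by (x - 6): x^3 - 5x^2 - 12x + 36
After multiplying by (x + 9): x^4 + 4x^3 - 57x^2 - 72x + 324

x^4 + 4x^3 - 57x^2 - 72x + 324


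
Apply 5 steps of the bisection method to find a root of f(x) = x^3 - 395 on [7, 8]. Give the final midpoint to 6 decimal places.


f(x) = x^3 - 395
f(7) = -52 < 0
f(8) = 117 > 0

Step 1: midpoint = (7.000000 + 8.000000)/2 = 7.500000
  f(7.500000) = 26.875000
  f(mid) > 0, so root is in [7.000000, 7.500000]

Step 2: midpoint = (7.000000 + 7.500000)/2 = 7.250000
  f(7.250000) = -13.921875
  f(mid) < 0, so root is in [7.250000, 7.500000]

Step 3: midpoint = (7.250000 + 7.500000)/2 = 7.375000
  f(7.375000) = 6.130859
  f(mid) > 0, so root is in [7.250000, 7.375000]

Step 4: midpoint = (7.250000 + 7.375000)/2 = 7.312500
  f(7.312500) = -3.981201
  f(mid) < 0, so root is in [7.312500, 7.375000]

Step 5: midpoint = (7.312500 + 7.375000)/2 = 7.343750
  f(7.343750) = 1.053314
  f(mid) > 0, so root is in [7.312500, 7.343750]

midpoint = 7.343750


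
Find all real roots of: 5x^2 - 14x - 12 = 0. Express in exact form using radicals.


Using the quadratic formula: x = (-b ± sqrt(b^2 - 4ac)) / (2a)
Here a = 5, b = -14, c = -12
Discriminant = b^2 - 4ac = (-14)^2 - 4(5)(-12) = 196 + 240 = 436
Since discriminant = 436 > 0, there are two real roots.
x = (14 ± 2*sqrt(109)) / 10
Simplifying: x = (7 ± sqrt(109)) / 5
Numerically: x ≈ 3.4881 or x ≈ -0.6881

x = (7 + sqrt(109)) / 5 or x = (7 - sqrt(109)) / 5


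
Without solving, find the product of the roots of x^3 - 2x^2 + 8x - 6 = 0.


By Vieta's formulas for x^3 + bx^2 + cx + d = 0:
  r1 + r2 + r3 = -b/a = 2
  r1*r2 + r1*r3 + r2*r3 = c/a = 8
  r1*r2*r3 = -d/a = 6


Product = 6


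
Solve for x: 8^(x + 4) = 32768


Express both sides with the same base.
32768 = 8^5
Since the bases match, equate exponents: x + 4 = 5
So x = 5 - (4) = 1

x = 1


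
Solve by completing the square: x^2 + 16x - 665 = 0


Start: x^2 + 16x - 665 = 0
Move constant: x^2 + 16x = 665
Half of 16 is 8, squared is 64
Add 64 to both sides: x^2 + 16x + 64 = 729
(x + 8)^2 = 729
x + 8 = ±27
x = -8 + 27 = 19 or x = -8 - 27 = -35

x = -35, x = 19
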